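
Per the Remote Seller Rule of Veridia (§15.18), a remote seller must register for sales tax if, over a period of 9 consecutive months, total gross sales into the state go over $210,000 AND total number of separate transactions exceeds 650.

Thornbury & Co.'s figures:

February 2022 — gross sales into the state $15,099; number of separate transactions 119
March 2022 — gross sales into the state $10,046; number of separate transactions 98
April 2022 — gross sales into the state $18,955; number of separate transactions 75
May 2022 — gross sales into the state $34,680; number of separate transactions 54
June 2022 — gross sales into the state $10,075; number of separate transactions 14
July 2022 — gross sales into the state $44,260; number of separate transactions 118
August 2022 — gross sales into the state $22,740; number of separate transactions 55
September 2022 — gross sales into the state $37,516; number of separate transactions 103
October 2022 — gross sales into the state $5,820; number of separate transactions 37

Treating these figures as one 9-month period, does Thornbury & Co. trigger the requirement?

Total gross sales into the state: $15,099 + $10,046 + $18,955 + $34,680 + $10,075 + $44,260 + $22,740 + $37,516 + $5,820 = $199,191 (≤ $210,000).
Total number of separate transactions: 119 + 98 + 75 + 54 + 14 + 118 + 55 + 103 + 37 = 673 (> 650).
The test is 'and': the rule requires both, and at least one is not exceeded.

No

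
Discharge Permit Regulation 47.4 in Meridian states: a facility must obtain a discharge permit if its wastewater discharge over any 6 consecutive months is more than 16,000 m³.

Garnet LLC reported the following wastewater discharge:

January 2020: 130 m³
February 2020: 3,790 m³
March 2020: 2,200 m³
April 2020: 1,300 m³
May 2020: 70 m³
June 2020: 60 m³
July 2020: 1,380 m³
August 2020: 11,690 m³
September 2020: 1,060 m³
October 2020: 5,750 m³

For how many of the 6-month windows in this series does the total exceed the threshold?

2

January 2020–June 2020: 130 m³ + 3,790 m³ + 2,200 m³ + 1,300 m³ + 70 m³ + 60 m³ = 7,550 m³ (under)
February 2020–July 2020: 3,790 m³ + 2,200 m³ + 1,300 m³ + 70 m³ + 60 m³ + 1,380 m³ = 8,800 m³ (under)
March 2020–August 2020: 2,200 m³ + 1,300 m³ + 70 m³ + 60 m³ + 1,380 m³ + 11,690 m³ = 16,700 m³ (over)
April 2020–September 2020: 1,300 m³ + 70 m³ + 60 m³ + 1,380 m³ + 11,690 m³ + 1,060 m³ = 15,560 m³ (under)
May 2020–October 2020: 70 m³ + 60 m³ + 1,380 m³ + 11,690 m³ + 1,060 m³ + 5,750 m³ = 20,010 m³ (over)
2 windows exceed the threshold.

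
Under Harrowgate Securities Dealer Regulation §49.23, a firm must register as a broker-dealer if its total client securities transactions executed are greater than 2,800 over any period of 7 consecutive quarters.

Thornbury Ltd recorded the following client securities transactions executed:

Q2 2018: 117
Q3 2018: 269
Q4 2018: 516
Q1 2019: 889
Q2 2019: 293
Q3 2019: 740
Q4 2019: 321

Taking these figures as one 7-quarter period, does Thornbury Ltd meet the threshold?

Total client securities transactions executed: 117 + 269 + 516 + 889 + 293 + 740 + 321 = 3,145.
3,145 > 2,800, so the threshold is exceeded.

Yes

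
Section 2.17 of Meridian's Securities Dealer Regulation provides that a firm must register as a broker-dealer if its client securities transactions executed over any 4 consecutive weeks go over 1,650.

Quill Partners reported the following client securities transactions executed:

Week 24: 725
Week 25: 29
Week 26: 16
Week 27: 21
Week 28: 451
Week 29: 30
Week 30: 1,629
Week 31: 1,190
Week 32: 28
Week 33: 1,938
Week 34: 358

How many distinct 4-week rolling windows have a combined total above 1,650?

5

Week 24–Week 27: 725 + 29 + 16 + 21 = 791 (under)
Week 25–Week 28: 29 + 16 + 21 + 451 = 517 (under)
Week 26–Week 29: 16 + 21 + 451 + 30 = 518 (under)
Week 27–Week 30: 21 + 451 + 30 + 1,629 = 2,131 (over)
Week 28–Week 31: 451 + 30 + 1,629 + 1,190 = 3,300 (over)
Week 29–Week 32: 30 + 1,629 + 1,190 + 28 = 2,877 (over)
Week 30–Week 33: 1,629 + 1,190 + 28 + 1,938 = 4,785 (over)
Week 31–Week 34: 1,190 + 28 + 1,938 + 358 = 3,514 (over)
5 windows exceed the threshold.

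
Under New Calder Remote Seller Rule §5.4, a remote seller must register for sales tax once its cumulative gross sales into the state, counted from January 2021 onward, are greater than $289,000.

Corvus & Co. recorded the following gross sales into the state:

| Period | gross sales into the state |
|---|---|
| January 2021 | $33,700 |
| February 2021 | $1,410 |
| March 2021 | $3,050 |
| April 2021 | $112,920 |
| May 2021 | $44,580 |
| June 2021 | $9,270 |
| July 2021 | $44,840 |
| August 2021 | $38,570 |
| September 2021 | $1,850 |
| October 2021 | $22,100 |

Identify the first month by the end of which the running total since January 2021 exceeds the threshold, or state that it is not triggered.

Through January 2021: $33,700
Through February 2021: $35,110
Through March 2021: $38,160
Through April 2021: $151,080
Through May 2021: $195,660
Through June 2021: $204,930
Through July 2021: $249,770
Through August 2021: $288,340
Through September 2021: $290,190 ← exceeds threshold

September 2021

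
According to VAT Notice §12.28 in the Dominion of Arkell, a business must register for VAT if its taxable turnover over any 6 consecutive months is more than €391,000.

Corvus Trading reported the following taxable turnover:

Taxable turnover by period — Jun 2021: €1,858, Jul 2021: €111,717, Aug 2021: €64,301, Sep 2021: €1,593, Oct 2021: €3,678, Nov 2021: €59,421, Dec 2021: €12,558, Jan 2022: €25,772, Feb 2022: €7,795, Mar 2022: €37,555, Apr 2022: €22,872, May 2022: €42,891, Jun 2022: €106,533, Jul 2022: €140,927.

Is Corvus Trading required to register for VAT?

No

Jun 2021–Nov 2021: €1,858 + €111,717 + €64,301 + €1,593 + €3,678 + €59,421 = €242,568 (under)
Jul 2021–Dec 2021: €111,717 + €64,301 + €1,593 + €3,678 + €59,421 + €12,558 = €253,268 (under)
Aug 2021–Jan 2022: €64,301 + €1,593 + €3,678 + €59,421 + €12,558 + €25,772 = €167,323 (under)
Sep 2021–Feb 2022: €1,593 + €3,678 + €59,421 + €12,558 + €25,772 + €7,795 = €110,817 (under)
Oct 2021–Mar 2022: €3,678 + €59,421 + €12,558 + €25,772 + €7,795 + €37,555 = €146,779 (under)
Nov 2021–Apr 2022: €59,421 + €12,558 + €25,772 + €7,795 + €37,555 + €22,872 = €165,973 (under)
Dec 2021–May 2022: €12,558 + €25,772 + €7,795 + €37,555 + €22,872 + €42,891 = €149,443 (under)
Jan 2022–Jun 2022: €25,772 + €7,795 + €37,555 + €22,872 + €42,891 + €106,533 = €243,418 (under)
Feb 2022–Jul 2022: €7,795 + €37,555 + €22,872 + €42,891 + €106,533 + €140,927 = €358,573 (under)
No window exceeds €391,000.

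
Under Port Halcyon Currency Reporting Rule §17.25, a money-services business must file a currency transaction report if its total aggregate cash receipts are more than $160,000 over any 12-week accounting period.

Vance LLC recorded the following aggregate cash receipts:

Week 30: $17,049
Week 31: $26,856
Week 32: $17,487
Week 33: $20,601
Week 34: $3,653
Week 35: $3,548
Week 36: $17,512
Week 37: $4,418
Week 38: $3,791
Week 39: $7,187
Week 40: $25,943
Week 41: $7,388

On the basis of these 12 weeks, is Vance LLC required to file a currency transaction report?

Total aggregate cash receipts: $17,049 + $26,856 + $17,487 + $20,601 + $3,653 + $3,548 + $17,512 + $4,418 + $3,791 + $7,187 + $25,943 + $7,388 = $155,433.
$155,433 ≤ $160,000, so the threshold is not exceeded.

No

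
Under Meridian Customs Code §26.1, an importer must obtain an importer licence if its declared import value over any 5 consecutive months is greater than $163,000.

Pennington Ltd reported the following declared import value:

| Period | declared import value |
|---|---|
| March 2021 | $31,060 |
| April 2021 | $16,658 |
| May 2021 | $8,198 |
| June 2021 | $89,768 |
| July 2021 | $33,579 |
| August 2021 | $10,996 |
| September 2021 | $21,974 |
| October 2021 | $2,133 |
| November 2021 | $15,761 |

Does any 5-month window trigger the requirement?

Yes

March 2021–July 2021: $31,060 + $16,658 + $8,198 + $89,768 + $33,579 = $179,263 (over)
April 2021–August 2021: $16,658 + $8,198 + $89,768 + $33,579 + $10,996 = $159,199 (under)
May 2021–September 2021: $8,198 + $89,768 + $33,579 + $10,996 + $21,974 = $164,515 (over)
June 2021–October 2021: $89,768 + $33,579 + $10,996 + $21,974 + $2,133 = $158,450 (under)
July 2021–November 2021: $33,579 + $10,996 + $21,974 + $2,133 + $15,761 = $84,443 (under)
At least one window exceeds $163,000.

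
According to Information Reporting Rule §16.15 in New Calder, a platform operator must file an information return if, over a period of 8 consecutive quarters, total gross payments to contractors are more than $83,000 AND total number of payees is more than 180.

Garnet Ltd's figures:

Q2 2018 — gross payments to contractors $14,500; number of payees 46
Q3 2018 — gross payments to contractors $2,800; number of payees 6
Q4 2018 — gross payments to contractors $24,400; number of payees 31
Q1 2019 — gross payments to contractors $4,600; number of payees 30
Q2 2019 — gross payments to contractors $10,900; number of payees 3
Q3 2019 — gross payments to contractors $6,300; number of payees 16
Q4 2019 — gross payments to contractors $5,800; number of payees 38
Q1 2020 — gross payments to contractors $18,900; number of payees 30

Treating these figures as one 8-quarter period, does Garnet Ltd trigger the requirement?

Total gross payments to contractors: $14,500 + $2,800 + $24,400 + $4,600 + $10,900 + $6,300 + $5,800 + $18,900 = $88,200 (> $83,000).
Total number of payees: 46 + 6 + 31 + 30 + 3 + 16 + 38 + 30 = 200 (> 180).
The test is 'and': both thresholds are exceeded.

Yes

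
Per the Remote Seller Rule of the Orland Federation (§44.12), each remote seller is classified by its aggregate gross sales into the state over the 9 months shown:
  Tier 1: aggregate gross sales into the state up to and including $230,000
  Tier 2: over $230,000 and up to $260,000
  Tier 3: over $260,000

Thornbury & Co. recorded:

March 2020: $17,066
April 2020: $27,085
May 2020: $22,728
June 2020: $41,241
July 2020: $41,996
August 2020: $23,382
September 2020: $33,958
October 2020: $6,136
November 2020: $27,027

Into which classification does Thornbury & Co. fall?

Aggregate gross sales into the state: $17,066 + $27,085 + $22,728 + $41,241 + $41,996 + $23,382 + $33,958 + $6,136 + $27,027 = $240,619.
$230,000 < $240,619 ≤ $260,000, so Tier 2 applies.

Tier 2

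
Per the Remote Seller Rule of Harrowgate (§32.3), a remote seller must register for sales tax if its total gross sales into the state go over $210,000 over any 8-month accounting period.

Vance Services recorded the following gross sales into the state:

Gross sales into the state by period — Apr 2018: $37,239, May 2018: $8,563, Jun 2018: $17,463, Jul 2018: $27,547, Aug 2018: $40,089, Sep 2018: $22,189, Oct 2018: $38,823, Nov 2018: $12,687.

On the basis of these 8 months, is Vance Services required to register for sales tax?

No

Total gross sales into the state: $37,239 + $8,563 + $17,463 + $27,547 + $40,089 + $22,189 + $38,823 + $12,687 = $204,600.
$204,600 ≤ $210,000, so the threshold is not exceeded.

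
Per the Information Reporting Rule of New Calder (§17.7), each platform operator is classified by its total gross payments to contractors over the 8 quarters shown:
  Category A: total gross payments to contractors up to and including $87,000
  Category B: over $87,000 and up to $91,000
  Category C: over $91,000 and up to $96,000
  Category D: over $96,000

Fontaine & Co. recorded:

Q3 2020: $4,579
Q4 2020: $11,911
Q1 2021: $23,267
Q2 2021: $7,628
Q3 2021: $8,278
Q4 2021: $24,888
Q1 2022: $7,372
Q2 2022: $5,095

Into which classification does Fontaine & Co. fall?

Category C

Total gross payments to contractors: $4,579 + $11,911 + $23,267 + $7,628 + $8,278 + $24,888 + $7,372 + $5,095 = $93,018.
$91,000 < $93,018 ≤ $96,000, so Category C applies.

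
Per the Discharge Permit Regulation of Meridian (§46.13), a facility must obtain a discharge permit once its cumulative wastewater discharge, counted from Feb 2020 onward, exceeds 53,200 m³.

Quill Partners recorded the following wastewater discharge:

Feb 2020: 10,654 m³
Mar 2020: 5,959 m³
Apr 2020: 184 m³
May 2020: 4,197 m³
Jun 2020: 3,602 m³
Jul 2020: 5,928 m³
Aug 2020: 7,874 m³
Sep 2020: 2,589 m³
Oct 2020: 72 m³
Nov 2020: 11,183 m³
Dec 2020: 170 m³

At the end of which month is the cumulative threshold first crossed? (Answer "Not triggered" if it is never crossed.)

Through Feb 2020: 10,654 m³
Through Mar 2020: 16,613 m³
Through Apr 2020: 16,797 m³
Through May 2020: 20,994 m³
Through Jun 2020: 24,596 m³
Through Jul 2020: 30,524 m³
Through Aug 2020: 38,398 m³
Through Sep 2020: 40,987 m³
Through Oct 2020: 41,059 m³
Through Nov 2020: 52,242 m³
Through Dec 2020: 52,412 m³
Final cumulative total 52,412 m³ ≤ 53,200 m³; the threshold is never exceeded.

Not triggered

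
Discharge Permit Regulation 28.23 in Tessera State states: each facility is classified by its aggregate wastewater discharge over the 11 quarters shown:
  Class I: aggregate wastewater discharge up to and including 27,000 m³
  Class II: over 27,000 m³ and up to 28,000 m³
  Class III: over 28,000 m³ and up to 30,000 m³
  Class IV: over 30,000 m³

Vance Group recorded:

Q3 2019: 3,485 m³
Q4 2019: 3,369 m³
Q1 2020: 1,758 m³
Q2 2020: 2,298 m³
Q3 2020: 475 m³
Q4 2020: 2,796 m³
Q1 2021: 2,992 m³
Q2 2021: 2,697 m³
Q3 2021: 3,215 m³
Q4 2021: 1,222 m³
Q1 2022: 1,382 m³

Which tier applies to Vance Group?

Aggregate wastewater discharge: 3,485 m³ + 3,369 m³ + 1,758 m³ + 2,298 m³ + 475 m³ + 2,796 m³ + 2,992 m³ + 2,697 m³ + 3,215 m³ + 1,222 m³ + 1,382 m³ = 25,689 m³.
25,689 m³ ≤ 27,000 m³, so Class I applies.

Class I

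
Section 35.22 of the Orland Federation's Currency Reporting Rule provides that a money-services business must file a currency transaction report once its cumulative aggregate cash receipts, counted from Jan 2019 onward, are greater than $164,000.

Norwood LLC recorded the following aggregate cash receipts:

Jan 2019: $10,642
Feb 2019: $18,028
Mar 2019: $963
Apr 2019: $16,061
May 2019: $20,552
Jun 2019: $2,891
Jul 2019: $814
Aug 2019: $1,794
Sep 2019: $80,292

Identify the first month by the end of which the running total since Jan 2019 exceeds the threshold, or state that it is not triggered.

Through Jan 2019: $10,642
Through Feb 2019: $28,670
Through Mar 2019: $29,633
Through Apr 2019: $45,694
Through May 2019: $66,246
Through Jun 2019: $69,137
Through Jul 2019: $69,951
Through Aug 2019: $71,745
Through Sep 2019: $152,037
Final cumulative total $152,037 ≤ $164,000; the threshold is never exceeded.

Not triggered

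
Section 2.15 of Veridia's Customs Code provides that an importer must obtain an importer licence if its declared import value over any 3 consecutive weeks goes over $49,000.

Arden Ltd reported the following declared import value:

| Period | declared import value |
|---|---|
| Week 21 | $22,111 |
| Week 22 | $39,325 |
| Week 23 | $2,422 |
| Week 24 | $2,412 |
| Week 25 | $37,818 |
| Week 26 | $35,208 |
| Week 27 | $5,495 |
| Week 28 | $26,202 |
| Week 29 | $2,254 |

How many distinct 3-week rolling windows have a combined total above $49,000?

4

Week 21–Week 23: $22,111 + $39,325 + $2,422 = $63,858 (over)
Week 22–Week 24: $39,325 + $2,422 + $2,412 = $44,159 (under)
Week 23–Week 25: $2,422 + $2,412 + $37,818 = $42,652 (under)
Week 24–Week 26: $2,412 + $37,818 + $35,208 = $75,438 (over)
Week 25–Week 27: $37,818 + $35,208 + $5,495 = $78,521 (over)
Week 26–Week 28: $35,208 + $5,495 + $26,202 = $66,905 (over)
Week 27–Week 29: $5,495 + $26,202 + $2,254 = $33,951 (under)
4 windows exceed the threshold.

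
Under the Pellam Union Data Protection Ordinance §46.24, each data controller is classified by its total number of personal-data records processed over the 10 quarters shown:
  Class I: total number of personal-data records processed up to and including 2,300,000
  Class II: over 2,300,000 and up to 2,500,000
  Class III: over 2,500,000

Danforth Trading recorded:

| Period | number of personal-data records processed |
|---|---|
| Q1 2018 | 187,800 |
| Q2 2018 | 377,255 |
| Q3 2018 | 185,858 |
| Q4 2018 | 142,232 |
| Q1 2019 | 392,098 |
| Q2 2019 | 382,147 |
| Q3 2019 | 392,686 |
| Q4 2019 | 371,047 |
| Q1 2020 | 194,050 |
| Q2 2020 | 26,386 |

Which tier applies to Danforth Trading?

Class III

Total number of personal-data records processed: 187,800 + 377,255 + 185,858 + 142,232 + 392,098 + 382,147 + 392,686 + 371,047 + 194,050 + 26,386 = 2,651,559.
2,651,559 > 2,500,000, so Class III applies.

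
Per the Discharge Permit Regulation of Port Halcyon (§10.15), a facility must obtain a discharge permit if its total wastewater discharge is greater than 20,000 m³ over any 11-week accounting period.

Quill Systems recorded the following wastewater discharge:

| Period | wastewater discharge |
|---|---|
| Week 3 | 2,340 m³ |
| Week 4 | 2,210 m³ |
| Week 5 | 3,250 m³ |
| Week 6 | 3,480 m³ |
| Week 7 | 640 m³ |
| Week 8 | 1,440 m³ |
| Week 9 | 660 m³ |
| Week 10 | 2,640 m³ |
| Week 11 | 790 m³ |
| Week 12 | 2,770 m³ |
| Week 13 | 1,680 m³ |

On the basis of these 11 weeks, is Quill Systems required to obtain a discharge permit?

Yes

Total wastewater discharge: 2,340 m³ + 2,210 m³ + 3,250 m³ + 3,480 m³ + 640 m³ + 1,440 m³ + 660 m³ + 2,640 m³ + 790 m³ + 2,770 m³ + 1,680 m³ = 21,900 m³.
21,900 m³ > 20,000 m³, so the threshold is exceeded.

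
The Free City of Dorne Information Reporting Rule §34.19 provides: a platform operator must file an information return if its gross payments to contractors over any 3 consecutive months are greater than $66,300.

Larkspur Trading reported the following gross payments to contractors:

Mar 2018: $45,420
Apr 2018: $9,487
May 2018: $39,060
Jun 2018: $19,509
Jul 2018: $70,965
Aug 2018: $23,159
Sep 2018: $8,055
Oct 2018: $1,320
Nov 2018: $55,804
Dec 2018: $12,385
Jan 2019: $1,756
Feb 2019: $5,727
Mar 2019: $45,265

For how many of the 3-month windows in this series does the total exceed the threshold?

7

Mar 2018–May 2018: $45,420 + $9,487 + $39,060 = $93,967 (over)
Apr 2018–Jun 2018: $9,487 + $39,060 + $19,509 = $68,056 (over)
May 2018–Jul 2018: $39,060 + $19,509 + $70,965 = $129,534 (over)
Jun 2018–Aug 2018: $19,509 + $70,965 + $23,159 = $113,633 (over)
Jul 2018–Sep 2018: $70,965 + $23,159 + $8,055 = $102,179 (over)
Aug 2018–Oct 2018: $23,159 + $8,055 + $1,320 = $32,534 (under)
Sep 2018–Nov 2018: $8,055 + $1,320 + $55,804 = $65,179 (under)
Oct 2018–Dec 2018: $1,320 + $55,804 + $12,385 = $69,509 (over)
Nov 2018–Jan 2019: $55,804 + $12,385 + $1,756 = $69,945 (over)
Dec 2018–Feb 2019: $12,385 + $1,756 + $5,727 = $19,868 (under)
Jan 2019–Mar 2019: $1,756 + $5,727 + $45,265 = $52,748 (under)
7 windows exceed the threshold.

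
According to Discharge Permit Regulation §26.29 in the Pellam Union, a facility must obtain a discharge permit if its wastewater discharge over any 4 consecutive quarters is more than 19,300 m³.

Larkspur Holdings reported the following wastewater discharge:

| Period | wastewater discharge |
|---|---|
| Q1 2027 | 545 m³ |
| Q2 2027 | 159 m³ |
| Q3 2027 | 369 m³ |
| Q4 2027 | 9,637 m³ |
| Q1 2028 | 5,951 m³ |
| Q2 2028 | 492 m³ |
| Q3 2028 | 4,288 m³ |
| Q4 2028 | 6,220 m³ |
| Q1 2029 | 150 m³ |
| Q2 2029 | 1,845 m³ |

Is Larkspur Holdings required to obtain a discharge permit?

Q1 2027–Q4 2027: 545 m³ + 159 m³ + 369 m³ + 9,637 m³ = 10,710 m³ (under)
Q2 2027–Q1 2028: 159 m³ + 369 m³ + 9,637 m³ + 5,951 m³ = 16,116 m³ (under)
Q3 2027–Q2 2028: 369 m³ + 9,637 m³ + 5,951 m³ + 492 m³ = 16,449 m³ (under)
Q4 2027–Q3 2028: 9,637 m³ + 5,951 m³ + 492 m³ + 4,288 m³ = 20,368 m³ (over)
Q1 2028–Q4 2028: 5,951 m³ + 492 m³ + 4,288 m³ + 6,220 m³ = 16,951 m³ (under)
Q2 2028–Q1 2029: 492 m³ + 4,288 m³ + 6,220 m³ + 150 m³ = 11,150 m³ (under)
Q3 2028–Q2 2029: 4,288 m³ + 6,220 m³ + 150 m³ + 1,845 m³ = 12,503 m³ (under)
At least one window exceeds 19,300 m³.

Yes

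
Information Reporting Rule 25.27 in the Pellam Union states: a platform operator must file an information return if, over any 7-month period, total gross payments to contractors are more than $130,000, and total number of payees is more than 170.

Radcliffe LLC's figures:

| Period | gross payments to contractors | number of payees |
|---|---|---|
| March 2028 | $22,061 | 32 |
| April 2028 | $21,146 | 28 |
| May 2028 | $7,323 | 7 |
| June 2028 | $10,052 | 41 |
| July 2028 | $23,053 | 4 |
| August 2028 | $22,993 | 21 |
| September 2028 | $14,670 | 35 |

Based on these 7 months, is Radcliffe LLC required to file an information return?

Total gross payments to contractors: $22,061 + $21,146 + $7,323 + $10,052 + $23,053 + $22,993 + $14,670 = $121,298 (≤ $130,000).
Total number of payees: 32 + 28 + 7 + 41 + 4 + 21 + 35 = 168 (≤ 170).
The test is 'and': the rule requires both, and at least one is not exceeded.

No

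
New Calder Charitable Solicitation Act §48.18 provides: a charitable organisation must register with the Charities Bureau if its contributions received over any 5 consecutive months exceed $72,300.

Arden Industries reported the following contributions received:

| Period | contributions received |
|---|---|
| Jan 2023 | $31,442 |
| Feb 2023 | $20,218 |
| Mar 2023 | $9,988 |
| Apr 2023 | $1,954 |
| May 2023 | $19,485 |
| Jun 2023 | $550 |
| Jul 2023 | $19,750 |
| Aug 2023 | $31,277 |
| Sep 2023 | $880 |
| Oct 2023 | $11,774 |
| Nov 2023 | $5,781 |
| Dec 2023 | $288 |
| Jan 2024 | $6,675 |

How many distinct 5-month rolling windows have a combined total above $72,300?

2

Jan 2023–May 2023: $31,442 + $20,218 + $9,988 + $1,954 + $19,485 = $83,087 (over)
Feb 2023–Jun 2023: $20,218 + $9,988 + $1,954 + $19,485 + $550 = $52,195 (under)
Mar 2023–Jul 2023: $9,988 + $1,954 + $19,485 + $550 + $19,750 = $51,727 (under)
Apr 2023–Aug 2023: $1,954 + $19,485 + $550 + $19,750 + $31,277 = $73,016 (over)
May 2023–Sep 2023: $19,485 + $550 + $19,750 + $31,277 + $880 = $71,942 (under)
Jun 2023–Oct 2023: $550 + $19,750 + $31,277 + $880 + $11,774 = $64,231 (under)
Jul 2023–Nov 2023: $19,750 + $31,277 + $880 + $11,774 + $5,781 = $69,462 (under)
Aug 2023–Dec 2023: $31,277 + $880 + $11,774 + $5,781 + $288 = $50,000 (under)
Sep 2023–Jan 2024: $880 + $11,774 + $5,781 + $288 + $6,675 = $25,398 (under)
2 windows exceed the threshold.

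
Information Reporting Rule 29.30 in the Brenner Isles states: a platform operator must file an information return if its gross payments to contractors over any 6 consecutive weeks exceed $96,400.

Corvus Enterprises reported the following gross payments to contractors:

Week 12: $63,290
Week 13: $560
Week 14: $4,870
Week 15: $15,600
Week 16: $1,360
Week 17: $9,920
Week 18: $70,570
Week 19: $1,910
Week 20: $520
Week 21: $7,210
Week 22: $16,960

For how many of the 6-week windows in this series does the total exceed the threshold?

Week 12–Week 17: $63,290 + $560 + $4,870 + $15,600 + $1,360 + $9,920 = $95,600 (under)
Week 13–Week 18: $560 + $4,870 + $15,600 + $1,360 + $9,920 + $70,570 = $102,880 (over)
Week 14–Week 19: $4,870 + $15,600 + $1,360 + $9,920 + $70,570 + $1,910 = $104,230 (over)
Week 15–Week 20: $15,600 + $1,360 + $9,920 + $70,570 + $1,910 + $520 = $99,880 (over)
Week 16–Week 21: $1,360 + $9,920 + $70,570 + $1,910 + $520 + $7,210 = $91,490 (under)
Week 17–Week 22: $9,920 + $70,570 + $1,910 + $520 + $7,210 + $16,960 = $107,090 (over)
4 windows exceed the threshold.

4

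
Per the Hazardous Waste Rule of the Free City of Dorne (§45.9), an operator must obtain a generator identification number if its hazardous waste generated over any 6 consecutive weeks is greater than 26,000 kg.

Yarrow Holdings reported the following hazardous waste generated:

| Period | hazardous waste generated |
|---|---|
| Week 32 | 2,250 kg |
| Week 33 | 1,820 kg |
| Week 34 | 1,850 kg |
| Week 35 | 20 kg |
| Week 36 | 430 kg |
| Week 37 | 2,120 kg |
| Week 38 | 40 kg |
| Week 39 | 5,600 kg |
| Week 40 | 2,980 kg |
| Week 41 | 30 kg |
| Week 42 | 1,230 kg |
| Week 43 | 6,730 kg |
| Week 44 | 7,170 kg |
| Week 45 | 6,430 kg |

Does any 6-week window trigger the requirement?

Week 32–Week 37: 2,250 kg + 1,820 kg + 1,850 kg + 20 kg + 430 kg + 2,120 kg = 8,490 kg (under)
Week 33–Week 38: 1,820 kg + 1,850 kg + 20 kg + 430 kg + 2,120 kg + 40 kg = 6,280 kg (under)
Week 34–Week 39: 1,850 kg + 20 kg + 430 kg + 2,120 kg + 40 kg + 5,600 kg = 10,060 kg (under)
Week 35–Week 40: 20 kg + 430 kg + 2,120 kg + 40 kg + 5,600 kg + 2,980 kg = 11,190 kg (under)
Week 36–Week 41: 430 kg + 2,120 kg + 40 kg + 5,600 kg + 2,980 kg + 30 kg = 11,200 kg (under)
Week 37–Week 42: 2,120 kg + 40 kg + 5,600 kg + 2,980 kg + 30 kg + 1,230 kg = 12,000 kg (under)
Week 38–Week 43: 40 kg + 5,600 kg + 2,980 kg + 30 kg + 1,230 kg + 6,730 kg = 16,610 kg (under)
Week 39–Week 44: 5,600 kg + 2,980 kg + 30 kg + 1,230 kg + 6,730 kg + 7,170 kg = 23,740 kg (under)
Week 40–Week 45: 2,980 kg + 30 kg + 1,230 kg + 6,730 kg + 7,170 kg + 6,430 kg = 24,570 kg (under)
No window exceeds 26,000 kg.

No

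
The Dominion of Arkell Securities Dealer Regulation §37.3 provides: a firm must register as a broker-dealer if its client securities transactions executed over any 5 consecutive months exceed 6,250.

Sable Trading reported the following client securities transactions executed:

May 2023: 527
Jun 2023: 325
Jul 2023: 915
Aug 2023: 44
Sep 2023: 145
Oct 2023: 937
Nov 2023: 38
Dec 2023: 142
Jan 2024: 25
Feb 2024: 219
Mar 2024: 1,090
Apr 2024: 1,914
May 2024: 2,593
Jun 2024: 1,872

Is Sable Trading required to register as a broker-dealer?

May 2023–Sep 2023: 527 + 325 + 915 + 44 + 145 = 1,956 (under)
Jun 2023–Oct 2023: 325 + 915 + 44 + 145 + 937 = 2,366 (under)
Jul 2023–Nov 2023: 915 + 44 + 145 + 937 + 38 = 2,079 (under)
Aug 2023–Dec 2023: 44 + 145 + 937 + 38 + 142 = 1,306 (under)
Sep 2023–Jan 2024: 145 + 937 + 38 + 142 + 25 = 1,287 (under)
Oct 2023–Feb 2024: 937 + 38 + 142 + 25 + 219 = 1,361 (under)
Nov 2023–Mar 2024: 38 + 142 + 25 + 219 + 1,090 = 1,514 (under)
Dec 2023–Apr 2024: 142 + 25 + 219 + 1,090 + 1,914 = 3,390 (under)
Jan 2024–May 2024: 25 + 219 + 1,090 + 1,914 + 2,593 = 5,841 (under)
Feb 2024–Jun 2024: 219 + 1,090 + 1,914 + 2,593 + 1,872 = 7,688 (over)
At least one window exceeds 6,250.

Yes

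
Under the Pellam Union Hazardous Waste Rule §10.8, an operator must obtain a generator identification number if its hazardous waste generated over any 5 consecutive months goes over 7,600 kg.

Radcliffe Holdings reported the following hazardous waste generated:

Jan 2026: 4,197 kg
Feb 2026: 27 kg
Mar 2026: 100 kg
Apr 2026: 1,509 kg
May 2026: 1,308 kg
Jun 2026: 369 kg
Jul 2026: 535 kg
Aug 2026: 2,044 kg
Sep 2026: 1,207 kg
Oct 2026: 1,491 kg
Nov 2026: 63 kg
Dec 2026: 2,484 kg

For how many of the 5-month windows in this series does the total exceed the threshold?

Jan 2026–May 2026: 4,197 kg + 27 kg + 100 kg + 1,509 kg + 1,308 kg = 7,141 kg (under)
Feb 2026–Jun 2026: 27 kg + 100 kg + 1,509 kg + 1,308 kg + 369 kg = 3,313 kg (under)
Mar 2026–Jul 2026: 100 kg + 1,509 kg + 1,308 kg + 369 kg + 535 kg = 3,821 kg (under)
Apr 2026–Aug 2026: 1,509 kg + 1,308 kg + 369 kg + 535 kg + 2,044 kg = 5,765 kg (under)
May 2026–Sep 2026: 1,308 kg + 369 kg + 535 kg + 2,044 kg + 1,207 kg = 5,463 kg (under)
Jun 2026–Oct 2026: 369 kg + 535 kg + 2,044 kg + 1,207 kg + 1,491 kg = 5,646 kg (under)
Jul 2026–Nov 2026: 535 kg + 2,044 kg + 1,207 kg + 1,491 kg + 63 kg = 5,340 kg (under)
Aug 2026–Dec 2026: 2,044 kg + 1,207 kg + 1,491 kg + 63 kg + 2,484 kg = 7,289 kg (under)
0 windows exceed the threshold.

0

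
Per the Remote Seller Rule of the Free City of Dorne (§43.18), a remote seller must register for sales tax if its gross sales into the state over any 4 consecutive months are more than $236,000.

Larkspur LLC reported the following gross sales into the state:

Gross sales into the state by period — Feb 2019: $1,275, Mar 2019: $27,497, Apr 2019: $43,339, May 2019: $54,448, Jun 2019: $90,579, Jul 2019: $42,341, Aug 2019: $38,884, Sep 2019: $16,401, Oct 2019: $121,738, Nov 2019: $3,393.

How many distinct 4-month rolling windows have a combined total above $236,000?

0

Feb 2019–May 2019: $1,275 + $27,497 + $43,339 + $54,448 = $126,559 (under)
Mar 2019–Jun 2019: $27,497 + $43,339 + $54,448 + $90,579 = $215,863 (under)
Apr 2019–Jul 2019: $43,339 + $54,448 + $90,579 + $42,341 = $230,707 (under)
May 2019–Aug 2019: $54,448 + $90,579 + $42,341 + $38,884 = $226,252 (under)
Jun 2019–Sep 2019: $90,579 + $42,341 + $38,884 + $16,401 = $188,205 (under)
Jul 2019–Oct 2019: $42,341 + $38,884 + $16,401 + $121,738 = $219,364 (under)
Aug 2019–Nov 2019: $38,884 + $16,401 + $121,738 + $3,393 = $180,416 (under)
0 windows exceed the threshold.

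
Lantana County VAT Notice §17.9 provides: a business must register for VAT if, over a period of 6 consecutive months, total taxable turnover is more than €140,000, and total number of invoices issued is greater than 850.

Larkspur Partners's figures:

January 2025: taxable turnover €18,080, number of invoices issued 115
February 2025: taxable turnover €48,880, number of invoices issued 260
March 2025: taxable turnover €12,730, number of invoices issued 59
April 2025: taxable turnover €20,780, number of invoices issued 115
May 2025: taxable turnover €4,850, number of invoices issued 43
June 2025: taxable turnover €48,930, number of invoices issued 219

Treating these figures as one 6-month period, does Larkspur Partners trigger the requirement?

No

Total taxable turnover: €18,080 + €48,880 + €12,730 + €20,780 + €4,850 + €48,930 = €154,250 (> €140,000).
Total number of invoices issued: 115 + 260 + 59 + 115 + 43 + 219 = 811 (≤ 850).
The test is 'and': the rule requires both, and at least one is not exceeded.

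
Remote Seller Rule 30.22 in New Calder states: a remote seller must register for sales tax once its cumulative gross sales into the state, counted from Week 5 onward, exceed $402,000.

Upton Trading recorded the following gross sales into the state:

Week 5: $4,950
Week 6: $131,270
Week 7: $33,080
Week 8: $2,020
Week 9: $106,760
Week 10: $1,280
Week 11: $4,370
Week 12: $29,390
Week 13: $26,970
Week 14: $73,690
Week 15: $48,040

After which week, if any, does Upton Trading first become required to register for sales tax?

Through Week 5: $4,950
Through Week 6: $136,220
Through Week 7: $169,300
Through Week 8: $171,320
Through Week 9: $278,080
Through Week 10: $279,360
Through Week 11: $283,730
Through Week 12: $313,120
Through Week 13: $340,090
Through Week 14: $413,780 ← exceeds threshold

Week 14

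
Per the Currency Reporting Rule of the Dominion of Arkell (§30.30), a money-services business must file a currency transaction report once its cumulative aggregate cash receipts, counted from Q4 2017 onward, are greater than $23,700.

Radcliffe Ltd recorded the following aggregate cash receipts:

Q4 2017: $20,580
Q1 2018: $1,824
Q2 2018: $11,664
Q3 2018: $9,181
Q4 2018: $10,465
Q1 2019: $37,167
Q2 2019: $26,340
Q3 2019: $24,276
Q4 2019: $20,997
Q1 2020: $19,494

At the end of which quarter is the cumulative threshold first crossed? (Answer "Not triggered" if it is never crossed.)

Through Q4 2017: $20,580
Through Q1 2018: $22,404
Through Q2 2018: $34,068 ← exceeds threshold

Q2 2018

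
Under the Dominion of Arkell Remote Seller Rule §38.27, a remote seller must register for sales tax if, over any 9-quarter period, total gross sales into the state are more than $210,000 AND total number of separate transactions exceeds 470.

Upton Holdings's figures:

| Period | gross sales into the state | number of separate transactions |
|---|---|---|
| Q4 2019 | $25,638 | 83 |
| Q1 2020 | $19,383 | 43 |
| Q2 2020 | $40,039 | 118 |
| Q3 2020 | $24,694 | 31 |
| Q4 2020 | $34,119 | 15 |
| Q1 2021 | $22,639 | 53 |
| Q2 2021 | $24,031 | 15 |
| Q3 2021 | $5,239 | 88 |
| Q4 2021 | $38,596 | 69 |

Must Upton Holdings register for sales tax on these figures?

Total gross sales into the state: $25,638 + $19,383 + $40,039 + $24,694 + $34,119 + $22,639 + $24,031 + $5,239 + $38,596 = $234,378 (> $210,000).
Total number of separate transactions: 83 + 43 + 118 + 31 + 15 + 53 + 15 + 88 + 69 = 515 (> 470).
The test is 'and': both thresholds are exceeded.

Yes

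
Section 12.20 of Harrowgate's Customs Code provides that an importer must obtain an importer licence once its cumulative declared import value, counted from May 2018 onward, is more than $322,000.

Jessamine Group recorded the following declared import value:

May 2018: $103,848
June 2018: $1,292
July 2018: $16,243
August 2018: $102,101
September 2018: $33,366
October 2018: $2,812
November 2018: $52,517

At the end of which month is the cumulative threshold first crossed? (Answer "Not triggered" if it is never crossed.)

Not triggered

Through May 2018: $103,848
Through June 2018: $105,140
Through July 2018: $121,383
Through August 2018: $223,484
Through September 2018: $256,850
Through October 2018: $259,662
Through November 2018: $312,179
Final cumulative total $312,179 ≤ $322,000; the threshold is never exceeded.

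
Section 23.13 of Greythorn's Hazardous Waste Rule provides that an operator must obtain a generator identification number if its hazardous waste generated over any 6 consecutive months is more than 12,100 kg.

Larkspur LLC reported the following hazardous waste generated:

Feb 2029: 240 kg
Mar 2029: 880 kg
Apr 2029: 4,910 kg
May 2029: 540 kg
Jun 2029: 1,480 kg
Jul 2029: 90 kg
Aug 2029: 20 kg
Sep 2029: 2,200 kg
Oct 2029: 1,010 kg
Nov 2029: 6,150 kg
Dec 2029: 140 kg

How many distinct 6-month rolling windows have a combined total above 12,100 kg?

0

Feb 2029–Jul 2029: 240 kg + 880 kg + 4,910 kg + 540 kg + 1,480 kg + 90 kg = 8,140 kg (under)
Mar 2029–Aug 2029: 880 kg + 4,910 kg + 540 kg + 1,480 kg + 90 kg + 20 kg = 7,920 kg (under)
Apr 2029–Sep 2029: 4,910 kg + 540 kg + 1,480 kg + 90 kg + 20 kg + 2,200 kg = 9,240 kg (under)
May 2029–Oct 2029: 540 kg + 1,480 kg + 90 kg + 20 kg + 2,200 kg + 1,010 kg = 5,340 kg (under)
Jun 2029–Nov 2029: 1,480 kg + 90 kg + 20 kg + 2,200 kg + 1,010 kg + 6,150 kg = 10,950 kg (under)
Jul 2029–Dec 2029: 90 kg + 20 kg + 2,200 kg + 1,010 kg + 6,150 kg + 140 kg = 9,610 kg (under)
0 windows exceed the threshold.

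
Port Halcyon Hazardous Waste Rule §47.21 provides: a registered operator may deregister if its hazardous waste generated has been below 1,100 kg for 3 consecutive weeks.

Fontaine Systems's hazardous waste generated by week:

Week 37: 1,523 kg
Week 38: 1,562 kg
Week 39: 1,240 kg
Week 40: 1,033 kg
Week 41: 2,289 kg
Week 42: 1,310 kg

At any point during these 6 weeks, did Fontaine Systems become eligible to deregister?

Weeks below 1,100 kg: Week 40.
Longest run of consecutive weeks below the threshold: 1.
1 < 3, so Fontaine Systems never became eligible.

No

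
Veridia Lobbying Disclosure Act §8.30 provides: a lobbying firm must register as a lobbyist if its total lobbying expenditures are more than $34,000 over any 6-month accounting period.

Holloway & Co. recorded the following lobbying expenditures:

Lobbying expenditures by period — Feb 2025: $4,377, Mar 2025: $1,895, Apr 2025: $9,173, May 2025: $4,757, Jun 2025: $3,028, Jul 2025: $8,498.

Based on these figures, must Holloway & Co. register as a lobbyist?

Total lobbying expenditures: $4,377 + $1,895 + $9,173 + $4,757 + $3,028 + $8,498 = $31,728.
$31,728 ≤ $34,000, so the threshold is not exceeded.

No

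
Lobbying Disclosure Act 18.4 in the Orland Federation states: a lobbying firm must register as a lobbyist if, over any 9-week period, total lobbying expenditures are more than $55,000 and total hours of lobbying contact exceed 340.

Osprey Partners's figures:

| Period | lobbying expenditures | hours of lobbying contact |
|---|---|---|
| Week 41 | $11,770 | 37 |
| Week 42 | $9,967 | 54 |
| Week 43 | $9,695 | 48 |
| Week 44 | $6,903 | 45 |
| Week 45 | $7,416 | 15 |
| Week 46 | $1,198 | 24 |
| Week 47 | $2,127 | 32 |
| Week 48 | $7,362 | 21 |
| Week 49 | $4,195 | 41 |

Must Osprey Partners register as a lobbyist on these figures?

Total lobbying expenditures: $11,770 + $9,967 + $9,695 + $6,903 + $7,416 + $1,198 + $2,127 + $7,362 + $4,195 = $60,633 (> $55,000).
Total hours of lobbying contact: 37 + 54 + 48 + 45 + 15 + 24 + 32 + 21 + 41 = 317 (≤ 340).
The test is 'and': the rule requires both, and at least one is not exceeded.

No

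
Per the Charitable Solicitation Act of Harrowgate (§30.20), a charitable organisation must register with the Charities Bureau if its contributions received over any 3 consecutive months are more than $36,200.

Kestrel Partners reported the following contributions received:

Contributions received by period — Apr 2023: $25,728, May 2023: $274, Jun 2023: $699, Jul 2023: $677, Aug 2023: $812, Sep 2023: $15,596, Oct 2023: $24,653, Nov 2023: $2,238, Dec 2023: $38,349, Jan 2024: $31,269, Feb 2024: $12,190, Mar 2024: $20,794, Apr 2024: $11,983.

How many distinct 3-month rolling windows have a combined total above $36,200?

7

Apr 2023–Jun 2023: $25,728 + $274 + $699 = $26,701 (under)
May 2023–Jul 2023: $274 + $699 + $677 = $1,650 (under)
Jun 2023–Aug 2023: $699 + $677 + $812 = $2,188 (under)
Jul 2023–Sep 2023: $677 + $812 + $15,596 = $17,085 (under)
Aug 2023–Oct 2023: $812 + $15,596 + $24,653 = $41,061 (over)
Sep 2023–Nov 2023: $15,596 + $24,653 + $2,238 = $42,487 (over)
Oct 2023–Dec 2023: $24,653 + $2,238 + $38,349 = $65,240 (over)
Nov 2023–Jan 2024: $2,238 + $38,349 + $31,269 = $71,856 (over)
Dec 2023–Feb 2024: $38,349 + $31,269 + $12,190 = $81,808 (over)
Jan 2024–Mar 2024: $31,269 + $12,190 + $20,794 = $64,253 (over)
Feb 2024–Apr 2024: $12,190 + $20,794 + $11,983 = $44,967 (over)
7 windows exceed the threshold.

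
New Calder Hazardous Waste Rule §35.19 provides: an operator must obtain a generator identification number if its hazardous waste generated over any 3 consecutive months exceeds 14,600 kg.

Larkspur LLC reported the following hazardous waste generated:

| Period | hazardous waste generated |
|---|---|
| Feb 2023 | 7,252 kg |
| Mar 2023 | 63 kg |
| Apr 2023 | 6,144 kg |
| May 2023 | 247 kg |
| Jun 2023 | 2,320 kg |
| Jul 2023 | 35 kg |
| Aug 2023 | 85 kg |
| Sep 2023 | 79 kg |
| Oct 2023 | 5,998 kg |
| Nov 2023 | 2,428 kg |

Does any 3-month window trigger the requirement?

Feb 2023–Apr 2023: 7,252 kg + 63 kg + 6,144 kg = 13,459 kg (under)
Mar 2023–May 2023: 63 kg + 6,144 kg + 247 kg = 6,454 kg (under)
Apr 2023–Jun 2023: 6,144 kg + 247 kg + 2,320 kg = 8,711 kg (under)
May 2023–Jul 2023: 247 kg + 2,320 kg + 35 kg = 2,602 kg (under)
Jun 2023–Aug 2023: 2,320 kg + 35 kg + 85 kg = 2,440 kg (under)
Jul 2023–Sep 2023: 35 kg + 85 kg + 79 kg = 199 kg (under)
Aug 2023–Oct 2023: 85 kg + 79 kg + 5,998 kg = 6,162 kg (under)
Sep 2023–Nov 2023: 79 kg + 5,998 kg + 2,428 kg = 8,505 kg (under)
No window exceeds 14,600 kg.

No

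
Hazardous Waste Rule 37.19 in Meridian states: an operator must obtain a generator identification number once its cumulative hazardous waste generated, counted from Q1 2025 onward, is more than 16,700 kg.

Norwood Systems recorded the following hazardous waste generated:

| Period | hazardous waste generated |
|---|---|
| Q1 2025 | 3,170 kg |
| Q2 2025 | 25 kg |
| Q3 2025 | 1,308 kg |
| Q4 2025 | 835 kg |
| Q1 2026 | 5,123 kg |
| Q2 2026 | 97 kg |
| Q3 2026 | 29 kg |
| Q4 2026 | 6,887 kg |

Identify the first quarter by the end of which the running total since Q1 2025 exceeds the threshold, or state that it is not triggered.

Q4 2026

Through Q1 2025: 3,170 kg
Through Q2 2025: 3,195 kg
Through Q3 2025: 4,503 kg
Through Q4 2025: 5,338 kg
Through Q1 2026: 10,461 kg
Through Q2 2026: 10,558 kg
Through Q3 2026: 10,587 kg
Through Q4 2026: 17,474 kg ← exceeds threshold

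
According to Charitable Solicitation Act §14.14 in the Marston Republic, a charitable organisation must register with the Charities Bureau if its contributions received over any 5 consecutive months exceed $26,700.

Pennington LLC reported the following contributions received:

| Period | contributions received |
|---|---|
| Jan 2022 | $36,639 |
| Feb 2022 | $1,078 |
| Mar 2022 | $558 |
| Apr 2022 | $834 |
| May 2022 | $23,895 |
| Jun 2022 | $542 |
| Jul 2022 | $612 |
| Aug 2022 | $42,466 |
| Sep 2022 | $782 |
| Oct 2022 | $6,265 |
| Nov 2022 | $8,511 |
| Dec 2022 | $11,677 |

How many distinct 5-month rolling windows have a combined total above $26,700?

Jan 2022–May 2022: $36,639 + $1,078 + $558 + $834 + $23,895 = $63,004 (over)
Feb 2022–Jun 2022: $1,078 + $558 + $834 + $23,895 + $542 = $26,907 (over)
Mar 2022–Jul 2022: $558 + $834 + $23,895 + $542 + $612 = $26,441 (under)
Apr 2022–Aug 2022: $834 + $23,895 + $542 + $612 + $42,466 = $68,349 (over)
May 2022–Sep 2022: $23,895 + $542 + $612 + $42,466 + $782 = $68,297 (over)
Jun 2022–Oct 2022: $542 + $612 + $42,466 + $782 + $6,265 = $50,667 (over)
Jul 2022–Nov 2022: $612 + $42,466 + $782 + $6,265 + $8,511 = $58,636 (over)
Aug 2022–Dec 2022: $42,466 + $782 + $6,265 + $8,511 + $11,677 = $69,701 (over)
7 windows exceed the threshold.

7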